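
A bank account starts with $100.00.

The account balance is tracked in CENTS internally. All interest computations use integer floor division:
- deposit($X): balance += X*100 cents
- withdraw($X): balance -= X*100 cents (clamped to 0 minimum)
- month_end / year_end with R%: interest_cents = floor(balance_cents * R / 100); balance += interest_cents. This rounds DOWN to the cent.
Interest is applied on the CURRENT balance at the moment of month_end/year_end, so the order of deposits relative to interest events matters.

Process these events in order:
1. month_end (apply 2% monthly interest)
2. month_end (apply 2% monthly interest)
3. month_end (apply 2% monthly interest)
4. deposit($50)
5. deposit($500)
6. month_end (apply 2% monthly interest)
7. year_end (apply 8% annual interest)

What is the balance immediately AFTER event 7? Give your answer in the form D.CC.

Answer: 722.77

Derivation:
After 1 (month_end (apply 2% monthly interest)): balance=$102.00 total_interest=$2.00
After 2 (month_end (apply 2% monthly interest)): balance=$104.04 total_interest=$4.04
After 3 (month_end (apply 2% monthly interest)): balance=$106.12 total_interest=$6.12
After 4 (deposit($50)): balance=$156.12 total_interest=$6.12
After 5 (deposit($500)): balance=$656.12 total_interest=$6.12
After 6 (month_end (apply 2% monthly interest)): balance=$669.24 total_interest=$19.24
After 7 (year_end (apply 8% annual interest)): balance=$722.77 total_interest=$72.77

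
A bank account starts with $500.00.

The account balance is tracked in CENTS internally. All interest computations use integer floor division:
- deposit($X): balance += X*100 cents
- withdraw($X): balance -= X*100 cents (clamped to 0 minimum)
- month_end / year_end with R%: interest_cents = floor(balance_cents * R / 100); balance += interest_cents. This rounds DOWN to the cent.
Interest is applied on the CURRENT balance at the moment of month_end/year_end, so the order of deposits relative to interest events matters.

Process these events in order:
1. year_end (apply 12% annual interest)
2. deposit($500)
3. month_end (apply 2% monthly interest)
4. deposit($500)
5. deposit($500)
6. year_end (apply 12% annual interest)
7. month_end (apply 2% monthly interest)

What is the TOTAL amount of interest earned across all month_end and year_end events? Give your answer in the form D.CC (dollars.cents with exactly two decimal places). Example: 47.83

After 1 (year_end (apply 12% annual interest)): balance=$560.00 total_interest=$60.00
After 2 (deposit($500)): balance=$1060.00 total_interest=$60.00
After 3 (month_end (apply 2% monthly interest)): balance=$1081.20 total_interest=$81.20
After 4 (deposit($500)): balance=$1581.20 total_interest=$81.20
After 5 (deposit($500)): balance=$2081.20 total_interest=$81.20
After 6 (year_end (apply 12% annual interest)): balance=$2330.94 total_interest=$330.94
After 7 (month_end (apply 2% monthly interest)): balance=$2377.55 total_interest=$377.55

Answer: 377.55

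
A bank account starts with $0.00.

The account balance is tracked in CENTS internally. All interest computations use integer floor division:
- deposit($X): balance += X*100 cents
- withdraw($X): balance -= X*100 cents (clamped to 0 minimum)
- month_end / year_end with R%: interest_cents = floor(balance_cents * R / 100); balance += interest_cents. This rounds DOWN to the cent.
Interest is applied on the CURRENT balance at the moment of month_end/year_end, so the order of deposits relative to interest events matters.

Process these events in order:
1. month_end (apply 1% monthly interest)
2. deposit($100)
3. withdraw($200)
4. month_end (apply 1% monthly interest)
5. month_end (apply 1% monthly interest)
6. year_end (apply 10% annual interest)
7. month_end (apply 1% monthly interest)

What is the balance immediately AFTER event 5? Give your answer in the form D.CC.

After 1 (month_end (apply 1% monthly interest)): balance=$0.00 total_interest=$0.00
After 2 (deposit($100)): balance=$100.00 total_interest=$0.00
After 3 (withdraw($200)): balance=$0.00 total_interest=$0.00
After 4 (month_end (apply 1% monthly interest)): balance=$0.00 total_interest=$0.00
After 5 (month_end (apply 1% monthly interest)): balance=$0.00 total_interest=$0.00

Answer: 0.00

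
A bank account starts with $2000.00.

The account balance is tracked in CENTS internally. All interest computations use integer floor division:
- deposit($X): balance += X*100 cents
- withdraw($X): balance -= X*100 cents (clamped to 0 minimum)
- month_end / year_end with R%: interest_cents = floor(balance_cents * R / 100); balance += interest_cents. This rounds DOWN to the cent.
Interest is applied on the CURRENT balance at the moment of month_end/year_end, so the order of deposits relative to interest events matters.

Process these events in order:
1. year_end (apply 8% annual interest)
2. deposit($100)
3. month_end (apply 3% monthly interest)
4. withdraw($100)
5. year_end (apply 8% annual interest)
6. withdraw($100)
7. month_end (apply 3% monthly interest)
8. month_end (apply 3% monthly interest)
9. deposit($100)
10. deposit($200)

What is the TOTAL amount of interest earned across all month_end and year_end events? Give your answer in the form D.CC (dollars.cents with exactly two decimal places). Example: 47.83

After 1 (year_end (apply 8% annual interest)): balance=$2160.00 total_interest=$160.00
After 2 (deposit($100)): balance=$2260.00 total_interest=$160.00
After 3 (month_end (apply 3% monthly interest)): balance=$2327.80 total_interest=$227.80
After 4 (withdraw($100)): balance=$2227.80 total_interest=$227.80
After 5 (year_end (apply 8% annual interest)): balance=$2406.02 total_interest=$406.02
After 6 (withdraw($100)): balance=$2306.02 total_interest=$406.02
After 7 (month_end (apply 3% monthly interest)): balance=$2375.20 total_interest=$475.20
After 8 (month_end (apply 3% monthly interest)): balance=$2446.45 total_interest=$546.45
After 9 (deposit($100)): balance=$2546.45 total_interest=$546.45
After 10 (deposit($200)): balance=$2746.45 total_interest=$546.45

Answer: 546.45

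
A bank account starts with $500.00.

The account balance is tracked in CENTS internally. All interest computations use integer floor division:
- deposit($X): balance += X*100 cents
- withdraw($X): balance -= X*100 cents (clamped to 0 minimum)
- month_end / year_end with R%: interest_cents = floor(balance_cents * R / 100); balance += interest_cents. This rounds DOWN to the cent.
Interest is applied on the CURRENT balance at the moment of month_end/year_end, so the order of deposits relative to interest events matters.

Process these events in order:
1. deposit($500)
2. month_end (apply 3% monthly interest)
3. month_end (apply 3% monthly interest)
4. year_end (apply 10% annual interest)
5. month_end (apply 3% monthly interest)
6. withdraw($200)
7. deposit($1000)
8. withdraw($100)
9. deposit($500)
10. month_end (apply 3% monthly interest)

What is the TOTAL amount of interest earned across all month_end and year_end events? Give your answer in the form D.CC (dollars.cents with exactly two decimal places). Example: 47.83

After 1 (deposit($500)): balance=$1000.00 total_interest=$0.00
After 2 (month_end (apply 3% monthly interest)): balance=$1030.00 total_interest=$30.00
After 3 (month_end (apply 3% monthly interest)): balance=$1060.90 total_interest=$60.90
After 4 (year_end (apply 10% annual interest)): balance=$1166.99 total_interest=$166.99
After 5 (month_end (apply 3% monthly interest)): balance=$1201.99 total_interest=$201.99
After 6 (withdraw($200)): balance=$1001.99 total_interest=$201.99
After 7 (deposit($1000)): balance=$2001.99 total_interest=$201.99
After 8 (withdraw($100)): balance=$1901.99 total_interest=$201.99
After 9 (deposit($500)): balance=$2401.99 total_interest=$201.99
After 10 (month_end (apply 3% monthly interest)): balance=$2474.04 total_interest=$274.04

Answer: 274.04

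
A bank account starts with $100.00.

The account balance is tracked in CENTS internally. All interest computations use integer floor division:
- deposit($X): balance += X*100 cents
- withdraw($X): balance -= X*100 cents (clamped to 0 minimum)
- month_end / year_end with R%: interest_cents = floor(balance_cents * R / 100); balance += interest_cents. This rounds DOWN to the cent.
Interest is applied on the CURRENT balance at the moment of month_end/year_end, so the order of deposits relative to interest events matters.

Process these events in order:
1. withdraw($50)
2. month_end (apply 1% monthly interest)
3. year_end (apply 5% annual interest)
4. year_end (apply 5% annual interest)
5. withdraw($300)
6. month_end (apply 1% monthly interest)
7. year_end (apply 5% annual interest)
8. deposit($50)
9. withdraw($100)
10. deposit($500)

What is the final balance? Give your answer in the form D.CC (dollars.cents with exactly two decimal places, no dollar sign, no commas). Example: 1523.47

After 1 (withdraw($50)): balance=$50.00 total_interest=$0.00
After 2 (month_end (apply 1% monthly interest)): balance=$50.50 total_interest=$0.50
After 3 (year_end (apply 5% annual interest)): balance=$53.02 total_interest=$3.02
After 4 (year_end (apply 5% annual interest)): balance=$55.67 total_interest=$5.67
After 5 (withdraw($300)): balance=$0.00 total_interest=$5.67
After 6 (month_end (apply 1% monthly interest)): balance=$0.00 total_interest=$5.67
After 7 (year_end (apply 5% annual interest)): balance=$0.00 total_interest=$5.67
After 8 (deposit($50)): balance=$50.00 total_interest=$5.67
After 9 (withdraw($100)): balance=$0.00 total_interest=$5.67
After 10 (deposit($500)): balance=$500.00 total_interest=$5.67

Answer: 500.00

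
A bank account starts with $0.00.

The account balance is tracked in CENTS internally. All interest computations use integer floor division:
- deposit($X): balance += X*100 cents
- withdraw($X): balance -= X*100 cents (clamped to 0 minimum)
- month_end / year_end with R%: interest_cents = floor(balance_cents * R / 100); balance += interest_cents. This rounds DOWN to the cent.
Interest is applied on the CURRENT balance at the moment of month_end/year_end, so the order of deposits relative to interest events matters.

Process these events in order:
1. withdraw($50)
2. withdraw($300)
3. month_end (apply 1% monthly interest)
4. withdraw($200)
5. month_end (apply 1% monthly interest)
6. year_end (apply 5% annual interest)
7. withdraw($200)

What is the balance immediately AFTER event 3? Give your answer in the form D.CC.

Answer: 0.00

Derivation:
After 1 (withdraw($50)): balance=$0.00 total_interest=$0.00
After 2 (withdraw($300)): balance=$0.00 total_interest=$0.00
After 3 (month_end (apply 1% monthly interest)): balance=$0.00 total_interest=$0.00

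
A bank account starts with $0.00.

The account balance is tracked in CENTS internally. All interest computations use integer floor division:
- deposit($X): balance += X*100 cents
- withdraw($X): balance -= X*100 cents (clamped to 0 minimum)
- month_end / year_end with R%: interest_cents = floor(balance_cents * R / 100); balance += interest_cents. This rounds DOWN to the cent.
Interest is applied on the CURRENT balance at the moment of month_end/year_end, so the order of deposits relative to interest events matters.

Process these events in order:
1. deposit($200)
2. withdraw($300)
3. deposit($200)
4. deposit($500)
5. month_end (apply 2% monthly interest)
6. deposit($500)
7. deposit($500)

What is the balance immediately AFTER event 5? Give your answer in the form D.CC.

Answer: 714.00

Derivation:
After 1 (deposit($200)): balance=$200.00 total_interest=$0.00
After 2 (withdraw($300)): balance=$0.00 total_interest=$0.00
After 3 (deposit($200)): balance=$200.00 total_interest=$0.00
After 4 (deposit($500)): balance=$700.00 total_interest=$0.00
After 5 (month_end (apply 2% monthly interest)): balance=$714.00 total_interest=$14.00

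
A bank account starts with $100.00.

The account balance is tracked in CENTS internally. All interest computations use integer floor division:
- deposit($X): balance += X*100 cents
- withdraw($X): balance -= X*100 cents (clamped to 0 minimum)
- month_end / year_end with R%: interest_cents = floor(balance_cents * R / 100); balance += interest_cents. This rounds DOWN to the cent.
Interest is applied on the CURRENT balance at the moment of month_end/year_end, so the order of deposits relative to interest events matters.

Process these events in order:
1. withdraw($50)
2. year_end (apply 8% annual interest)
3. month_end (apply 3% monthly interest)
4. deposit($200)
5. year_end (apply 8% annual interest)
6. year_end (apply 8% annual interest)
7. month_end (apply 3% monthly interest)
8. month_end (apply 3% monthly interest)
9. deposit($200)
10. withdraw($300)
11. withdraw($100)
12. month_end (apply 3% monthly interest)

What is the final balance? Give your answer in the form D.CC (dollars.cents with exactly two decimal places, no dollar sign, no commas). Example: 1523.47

Answer: 119.77

Derivation:
After 1 (withdraw($50)): balance=$50.00 total_interest=$0.00
After 2 (year_end (apply 8% annual interest)): balance=$54.00 total_interest=$4.00
After 3 (month_end (apply 3% monthly interest)): balance=$55.62 total_interest=$5.62
After 4 (deposit($200)): balance=$255.62 total_interest=$5.62
After 5 (year_end (apply 8% annual interest)): balance=$276.06 total_interest=$26.06
After 6 (year_end (apply 8% annual interest)): balance=$298.14 total_interest=$48.14
After 7 (month_end (apply 3% monthly interest)): balance=$307.08 total_interest=$57.08
After 8 (month_end (apply 3% monthly interest)): balance=$316.29 total_interest=$66.29
After 9 (deposit($200)): balance=$516.29 total_interest=$66.29
After 10 (withdraw($300)): balance=$216.29 total_interest=$66.29
After 11 (withdraw($100)): balance=$116.29 total_interest=$66.29
After 12 (month_end (apply 3% monthly interest)): balance=$119.77 total_interest=$69.77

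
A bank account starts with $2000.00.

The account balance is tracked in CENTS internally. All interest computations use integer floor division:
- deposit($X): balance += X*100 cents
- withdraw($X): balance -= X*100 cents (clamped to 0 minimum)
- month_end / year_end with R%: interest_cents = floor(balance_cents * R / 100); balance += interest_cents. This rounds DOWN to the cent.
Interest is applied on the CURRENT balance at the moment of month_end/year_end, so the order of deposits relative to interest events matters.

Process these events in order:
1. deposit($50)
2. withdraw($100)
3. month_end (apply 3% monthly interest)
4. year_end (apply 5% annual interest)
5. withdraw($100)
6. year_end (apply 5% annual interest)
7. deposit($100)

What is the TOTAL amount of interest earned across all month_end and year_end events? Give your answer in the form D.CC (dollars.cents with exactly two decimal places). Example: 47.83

Answer: 259.36

Derivation:
After 1 (deposit($50)): balance=$2050.00 total_interest=$0.00
After 2 (withdraw($100)): balance=$1950.00 total_interest=$0.00
After 3 (month_end (apply 3% monthly interest)): balance=$2008.50 total_interest=$58.50
After 4 (year_end (apply 5% annual interest)): balance=$2108.92 total_interest=$158.92
After 5 (withdraw($100)): balance=$2008.92 total_interest=$158.92
After 6 (year_end (apply 5% annual interest)): balance=$2109.36 total_interest=$259.36
After 7 (deposit($100)): balance=$2209.36 total_interest=$259.36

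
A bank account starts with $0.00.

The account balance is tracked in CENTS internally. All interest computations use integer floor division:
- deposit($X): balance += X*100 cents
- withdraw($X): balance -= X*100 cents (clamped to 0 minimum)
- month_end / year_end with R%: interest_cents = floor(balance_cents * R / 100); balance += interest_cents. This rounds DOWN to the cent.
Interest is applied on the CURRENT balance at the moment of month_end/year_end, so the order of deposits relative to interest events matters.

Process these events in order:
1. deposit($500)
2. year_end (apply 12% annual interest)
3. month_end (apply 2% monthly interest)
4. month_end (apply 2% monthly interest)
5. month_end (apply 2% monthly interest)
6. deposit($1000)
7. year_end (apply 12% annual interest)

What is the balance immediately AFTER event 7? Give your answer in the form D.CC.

Answer: 1785.58

Derivation:
After 1 (deposit($500)): balance=$500.00 total_interest=$0.00
After 2 (year_end (apply 12% annual interest)): balance=$560.00 total_interest=$60.00
After 3 (month_end (apply 2% monthly interest)): balance=$571.20 total_interest=$71.20
After 4 (month_end (apply 2% monthly interest)): balance=$582.62 total_interest=$82.62
After 5 (month_end (apply 2% monthly interest)): balance=$594.27 total_interest=$94.27
After 6 (deposit($1000)): balance=$1594.27 total_interest=$94.27
After 7 (year_end (apply 12% annual interest)): balance=$1785.58 total_interest=$285.58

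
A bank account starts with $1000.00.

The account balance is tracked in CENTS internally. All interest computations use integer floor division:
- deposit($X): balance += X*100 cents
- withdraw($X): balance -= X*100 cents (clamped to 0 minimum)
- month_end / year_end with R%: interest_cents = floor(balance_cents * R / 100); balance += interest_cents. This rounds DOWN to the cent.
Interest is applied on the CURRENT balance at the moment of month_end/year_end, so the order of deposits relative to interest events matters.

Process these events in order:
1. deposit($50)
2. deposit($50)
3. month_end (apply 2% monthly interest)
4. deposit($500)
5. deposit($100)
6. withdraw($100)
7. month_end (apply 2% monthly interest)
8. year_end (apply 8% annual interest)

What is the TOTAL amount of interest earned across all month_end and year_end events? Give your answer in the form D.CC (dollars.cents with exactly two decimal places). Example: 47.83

After 1 (deposit($50)): balance=$1050.00 total_interest=$0.00
After 2 (deposit($50)): balance=$1100.00 total_interest=$0.00
After 3 (month_end (apply 2% monthly interest)): balance=$1122.00 total_interest=$22.00
After 4 (deposit($500)): balance=$1622.00 total_interest=$22.00
After 5 (deposit($100)): balance=$1722.00 total_interest=$22.00
After 6 (withdraw($100)): balance=$1622.00 total_interest=$22.00
After 7 (month_end (apply 2% monthly interest)): balance=$1654.44 total_interest=$54.44
After 8 (year_end (apply 8% annual interest)): balance=$1786.79 total_interest=$186.79

Answer: 186.79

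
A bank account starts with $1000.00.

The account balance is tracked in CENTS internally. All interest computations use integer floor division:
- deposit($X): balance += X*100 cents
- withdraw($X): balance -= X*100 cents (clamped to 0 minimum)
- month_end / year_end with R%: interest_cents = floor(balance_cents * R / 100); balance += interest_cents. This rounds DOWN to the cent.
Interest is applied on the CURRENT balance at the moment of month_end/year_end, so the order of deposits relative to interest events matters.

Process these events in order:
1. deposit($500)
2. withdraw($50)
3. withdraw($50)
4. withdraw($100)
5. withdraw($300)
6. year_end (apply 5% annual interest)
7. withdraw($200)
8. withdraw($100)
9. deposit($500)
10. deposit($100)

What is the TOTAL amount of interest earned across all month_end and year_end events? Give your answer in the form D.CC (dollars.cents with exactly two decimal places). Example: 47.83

Answer: 50.00

Derivation:
After 1 (deposit($500)): balance=$1500.00 total_interest=$0.00
After 2 (withdraw($50)): balance=$1450.00 total_interest=$0.00
After 3 (withdraw($50)): balance=$1400.00 total_interest=$0.00
After 4 (withdraw($100)): balance=$1300.00 total_interest=$0.00
After 5 (withdraw($300)): balance=$1000.00 total_interest=$0.00
After 6 (year_end (apply 5% annual interest)): balance=$1050.00 total_interest=$50.00
After 7 (withdraw($200)): balance=$850.00 total_interest=$50.00
After 8 (withdraw($100)): balance=$750.00 total_interest=$50.00
After 9 (deposit($500)): balance=$1250.00 total_interest=$50.00
After 10 (deposit($100)): balance=$1350.00 total_interest=$50.00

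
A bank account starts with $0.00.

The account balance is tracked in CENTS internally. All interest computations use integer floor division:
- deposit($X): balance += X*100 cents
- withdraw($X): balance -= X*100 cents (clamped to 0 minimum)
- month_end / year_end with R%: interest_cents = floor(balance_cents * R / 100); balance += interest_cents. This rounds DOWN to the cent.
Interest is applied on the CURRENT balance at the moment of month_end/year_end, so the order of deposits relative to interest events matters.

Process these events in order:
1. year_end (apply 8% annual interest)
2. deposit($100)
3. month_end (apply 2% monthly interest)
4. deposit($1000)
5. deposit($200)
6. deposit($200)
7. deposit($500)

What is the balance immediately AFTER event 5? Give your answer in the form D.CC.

After 1 (year_end (apply 8% annual interest)): balance=$0.00 total_interest=$0.00
After 2 (deposit($100)): balance=$100.00 total_interest=$0.00
After 3 (month_end (apply 2% monthly interest)): balance=$102.00 total_interest=$2.00
After 4 (deposit($1000)): balance=$1102.00 total_interest=$2.00
After 5 (deposit($200)): balance=$1302.00 total_interest=$2.00

Answer: 1302.00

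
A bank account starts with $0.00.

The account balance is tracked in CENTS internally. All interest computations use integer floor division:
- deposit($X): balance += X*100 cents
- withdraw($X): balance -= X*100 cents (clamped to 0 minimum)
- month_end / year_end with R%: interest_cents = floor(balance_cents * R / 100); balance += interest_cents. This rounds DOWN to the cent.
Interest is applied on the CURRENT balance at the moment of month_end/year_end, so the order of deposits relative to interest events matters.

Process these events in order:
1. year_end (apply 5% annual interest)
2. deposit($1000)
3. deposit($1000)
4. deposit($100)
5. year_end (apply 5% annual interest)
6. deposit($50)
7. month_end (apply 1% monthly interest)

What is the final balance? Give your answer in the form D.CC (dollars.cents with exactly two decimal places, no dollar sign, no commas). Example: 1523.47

After 1 (year_end (apply 5% annual interest)): balance=$0.00 total_interest=$0.00
After 2 (deposit($1000)): balance=$1000.00 total_interest=$0.00
After 3 (deposit($1000)): balance=$2000.00 total_interest=$0.00
After 4 (deposit($100)): balance=$2100.00 total_interest=$0.00
After 5 (year_end (apply 5% annual interest)): balance=$2205.00 total_interest=$105.00
After 6 (deposit($50)): balance=$2255.00 total_interest=$105.00
After 7 (month_end (apply 1% monthly interest)): balance=$2277.55 total_interest=$127.55

Answer: 2277.55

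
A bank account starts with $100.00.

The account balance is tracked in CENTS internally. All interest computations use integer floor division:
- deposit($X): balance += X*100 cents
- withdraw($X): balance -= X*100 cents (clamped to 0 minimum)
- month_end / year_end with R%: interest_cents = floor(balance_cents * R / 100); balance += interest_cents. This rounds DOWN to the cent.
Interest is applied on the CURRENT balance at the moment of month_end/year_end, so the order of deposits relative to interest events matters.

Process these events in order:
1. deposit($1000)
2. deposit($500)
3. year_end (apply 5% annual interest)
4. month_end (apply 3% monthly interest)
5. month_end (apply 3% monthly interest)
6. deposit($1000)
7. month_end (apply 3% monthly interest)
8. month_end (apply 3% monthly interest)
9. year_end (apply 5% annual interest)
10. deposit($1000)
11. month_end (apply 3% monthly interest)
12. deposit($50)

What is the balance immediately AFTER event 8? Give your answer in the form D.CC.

Answer: 2951.74

Derivation:
After 1 (deposit($1000)): balance=$1100.00 total_interest=$0.00
After 2 (deposit($500)): balance=$1600.00 total_interest=$0.00
After 3 (year_end (apply 5% annual interest)): balance=$1680.00 total_interest=$80.00
After 4 (month_end (apply 3% monthly interest)): balance=$1730.40 total_interest=$130.40
After 5 (month_end (apply 3% monthly interest)): balance=$1782.31 total_interest=$182.31
After 6 (deposit($1000)): balance=$2782.31 total_interest=$182.31
After 7 (month_end (apply 3% monthly interest)): balance=$2865.77 total_interest=$265.77
After 8 (month_end (apply 3% monthly interest)): balance=$2951.74 total_interest=$351.74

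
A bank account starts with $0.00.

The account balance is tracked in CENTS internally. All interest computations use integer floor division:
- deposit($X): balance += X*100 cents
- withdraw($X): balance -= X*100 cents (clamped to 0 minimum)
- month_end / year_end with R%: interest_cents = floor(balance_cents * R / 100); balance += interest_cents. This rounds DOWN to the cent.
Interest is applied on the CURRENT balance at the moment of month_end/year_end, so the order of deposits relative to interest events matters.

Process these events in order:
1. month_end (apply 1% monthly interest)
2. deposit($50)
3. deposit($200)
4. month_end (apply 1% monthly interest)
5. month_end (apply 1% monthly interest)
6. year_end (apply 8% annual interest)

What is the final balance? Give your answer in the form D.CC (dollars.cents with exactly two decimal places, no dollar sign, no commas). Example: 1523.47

Answer: 275.42

Derivation:
After 1 (month_end (apply 1% monthly interest)): balance=$0.00 total_interest=$0.00
After 2 (deposit($50)): balance=$50.00 total_interest=$0.00
After 3 (deposit($200)): balance=$250.00 total_interest=$0.00
After 4 (month_end (apply 1% monthly interest)): balance=$252.50 total_interest=$2.50
After 5 (month_end (apply 1% monthly interest)): balance=$255.02 total_interest=$5.02
After 6 (year_end (apply 8% annual interest)): balance=$275.42 total_interest=$25.42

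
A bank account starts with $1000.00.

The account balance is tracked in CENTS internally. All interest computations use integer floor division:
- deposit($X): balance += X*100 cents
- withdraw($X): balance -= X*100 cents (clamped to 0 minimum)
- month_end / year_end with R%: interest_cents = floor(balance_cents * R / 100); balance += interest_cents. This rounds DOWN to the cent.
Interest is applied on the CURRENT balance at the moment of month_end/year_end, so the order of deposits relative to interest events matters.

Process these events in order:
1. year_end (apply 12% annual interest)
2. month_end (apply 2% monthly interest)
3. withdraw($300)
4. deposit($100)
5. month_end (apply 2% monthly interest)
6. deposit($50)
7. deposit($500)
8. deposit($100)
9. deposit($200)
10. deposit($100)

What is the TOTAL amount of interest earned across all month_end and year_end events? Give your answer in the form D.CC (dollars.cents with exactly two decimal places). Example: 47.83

Answer: 161.24

Derivation:
After 1 (year_end (apply 12% annual interest)): balance=$1120.00 total_interest=$120.00
After 2 (month_end (apply 2% monthly interest)): balance=$1142.40 total_interest=$142.40
After 3 (withdraw($300)): balance=$842.40 total_interest=$142.40
After 4 (deposit($100)): balance=$942.40 total_interest=$142.40
After 5 (month_end (apply 2% monthly interest)): balance=$961.24 total_interest=$161.24
After 6 (deposit($50)): balance=$1011.24 total_interest=$161.24
After 7 (deposit($500)): balance=$1511.24 total_interest=$161.24
After 8 (deposit($100)): balance=$1611.24 total_interest=$161.24
After 9 (deposit($200)): balance=$1811.24 total_interest=$161.24
After 10 (deposit($100)): balance=$1911.24 total_interest=$161.24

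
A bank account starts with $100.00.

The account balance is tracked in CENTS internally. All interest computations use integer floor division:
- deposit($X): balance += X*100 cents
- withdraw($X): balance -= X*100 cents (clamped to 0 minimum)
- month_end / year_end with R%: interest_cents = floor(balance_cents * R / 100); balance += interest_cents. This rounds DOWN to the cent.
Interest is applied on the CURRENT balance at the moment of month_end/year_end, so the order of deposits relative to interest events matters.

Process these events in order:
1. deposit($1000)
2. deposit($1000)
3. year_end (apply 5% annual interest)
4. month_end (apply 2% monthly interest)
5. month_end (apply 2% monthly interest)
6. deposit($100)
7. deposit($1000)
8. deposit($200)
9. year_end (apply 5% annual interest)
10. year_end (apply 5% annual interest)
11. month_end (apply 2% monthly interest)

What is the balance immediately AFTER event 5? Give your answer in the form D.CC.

After 1 (deposit($1000)): balance=$1100.00 total_interest=$0.00
After 2 (deposit($1000)): balance=$2100.00 total_interest=$0.00
After 3 (year_end (apply 5% annual interest)): balance=$2205.00 total_interest=$105.00
After 4 (month_end (apply 2% monthly interest)): balance=$2249.10 total_interest=$149.10
After 5 (month_end (apply 2% monthly interest)): balance=$2294.08 total_interest=$194.08

Answer: 2294.08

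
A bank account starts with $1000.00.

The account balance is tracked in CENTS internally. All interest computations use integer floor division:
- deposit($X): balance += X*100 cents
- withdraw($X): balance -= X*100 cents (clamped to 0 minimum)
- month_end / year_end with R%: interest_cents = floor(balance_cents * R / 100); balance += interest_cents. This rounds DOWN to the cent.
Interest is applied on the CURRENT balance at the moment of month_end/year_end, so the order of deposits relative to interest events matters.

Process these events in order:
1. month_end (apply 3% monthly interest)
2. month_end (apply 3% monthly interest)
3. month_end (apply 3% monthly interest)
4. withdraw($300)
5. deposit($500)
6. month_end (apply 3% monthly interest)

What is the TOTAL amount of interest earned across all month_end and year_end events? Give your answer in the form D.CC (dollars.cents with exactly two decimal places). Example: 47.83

After 1 (month_end (apply 3% monthly interest)): balance=$1030.00 total_interest=$30.00
After 2 (month_end (apply 3% monthly interest)): balance=$1060.90 total_interest=$60.90
After 3 (month_end (apply 3% monthly interest)): balance=$1092.72 total_interest=$92.72
After 4 (withdraw($300)): balance=$792.72 total_interest=$92.72
After 5 (deposit($500)): balance=$1292.72 total_interest=$92.72
After 6 (month_end (apply 3% monthly interest)): balance=$1331.50 total_interest=$131.50

Answer: 131.50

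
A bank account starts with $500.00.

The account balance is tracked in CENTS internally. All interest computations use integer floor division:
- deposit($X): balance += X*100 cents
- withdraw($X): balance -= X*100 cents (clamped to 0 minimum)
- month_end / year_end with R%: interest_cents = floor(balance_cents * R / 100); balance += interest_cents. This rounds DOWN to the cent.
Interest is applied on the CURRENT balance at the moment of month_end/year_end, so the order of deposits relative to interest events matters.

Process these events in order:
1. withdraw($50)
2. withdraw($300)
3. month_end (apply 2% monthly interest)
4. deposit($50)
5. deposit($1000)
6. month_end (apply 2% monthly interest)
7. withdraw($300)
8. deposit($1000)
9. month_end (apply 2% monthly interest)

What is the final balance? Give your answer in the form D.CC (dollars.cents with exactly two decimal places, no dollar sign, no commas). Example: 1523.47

After 1 (withdraw($50)): balance=$450.00 total_interest=$0.00
After 2 (withdraw($300)): balance=$150.00 total_interest=$0.00
After 3 (month_end (apply 2% monthly interest)): balance=$153.00 total_interest=$3.00
After 4 (deposit($50)): balance=$203.00 total_interest=$3.00
After 5 (deposit($1000)): balance=$1203.00 total_interest=$3.00
After 6 (month_end (apply 2% monthly interest)): balance=$1227.06 total_interest=$27.06
After 7 (withdraw($300)): balance=$927.06 total_interest=$27.06
After 8 (deposit($1000)): balance=$1927.06 total_interest=$27.06
After 9 (month_end (apply 2% monthly interest)): balance=$1965.60 total_interest=$65.60

Answer: 1965.60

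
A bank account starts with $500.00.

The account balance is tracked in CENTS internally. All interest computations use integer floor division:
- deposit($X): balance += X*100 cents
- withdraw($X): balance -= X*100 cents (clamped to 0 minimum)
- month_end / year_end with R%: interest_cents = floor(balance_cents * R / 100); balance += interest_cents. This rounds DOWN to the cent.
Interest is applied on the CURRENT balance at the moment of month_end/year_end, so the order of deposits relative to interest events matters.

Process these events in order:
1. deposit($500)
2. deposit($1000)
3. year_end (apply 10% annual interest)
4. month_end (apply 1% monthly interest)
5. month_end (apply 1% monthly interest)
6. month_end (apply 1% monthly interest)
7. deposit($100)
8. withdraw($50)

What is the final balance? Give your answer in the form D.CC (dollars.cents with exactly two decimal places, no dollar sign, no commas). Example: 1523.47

Answer: 2316.66

Derivation:
After 1 (deposit($500)): balance=$1000.00 total_interest=$0.00
After 2 (deposit($1000)): balance=$2000.00 total_interest=$0.00
After 3 (year_end (apply 10% annual interest)): balance=$2200.00 total_interest=$200.00
After 4 (month_end (apply 1% monthly interest)): balance=$2222.00 total_interest=$222.00
After 5 (month_end (apply 1% monthly interest)): balance=$2244.22 total_interest=$244.22
After 6 (month_end (apply 1% monthly interest)): balance=$2266.66 total_interest=$266.66
After 7 (deposit($100)): balance=$2366.66 total_interest=$266.66
After 8 (withdraw($50)): balance=$2316.66 total_interest=$266.66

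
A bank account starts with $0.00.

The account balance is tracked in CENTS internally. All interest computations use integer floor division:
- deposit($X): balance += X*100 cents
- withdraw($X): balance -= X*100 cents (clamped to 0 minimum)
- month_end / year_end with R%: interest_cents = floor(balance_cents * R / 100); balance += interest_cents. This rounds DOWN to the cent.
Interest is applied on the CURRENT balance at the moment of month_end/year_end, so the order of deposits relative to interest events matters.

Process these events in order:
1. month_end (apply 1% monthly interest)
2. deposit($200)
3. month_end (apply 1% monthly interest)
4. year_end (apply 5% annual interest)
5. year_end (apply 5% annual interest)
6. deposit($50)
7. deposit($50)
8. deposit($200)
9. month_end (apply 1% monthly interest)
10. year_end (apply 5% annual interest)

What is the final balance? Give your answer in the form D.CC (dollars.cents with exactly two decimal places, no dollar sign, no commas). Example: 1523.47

Answer: 554.31

Derivation:
After 1 (month_end (apply 1% monthly interest)): balance=$0.00 total_interest=$0.00
After 2 (deposit($200)): balance=$200.00 total_interest=$0.00
After 3 (month_end (apply 1% monthly interest)): balance=$202.00 total_interest=$2.00
After 4 (year_end (apply 5% annual interest)): balance=$212.10 total_interest=$12.10
After 5 (year_end (apply 5% annual interest)): balance=$222.70 total_interest=$22.70
After 6 (deposit($50)): balance=$272.70 total_interest=$22.70
After 7 (deposit($50)): balance=$322.70 total_interest=$22.70
After 8 (deposit($200)): balance=$522.70 total_interest=$22.70
After 9 (month_end (apply 1% monthly interest)): balance=$527.92 total_interest=$27.92
After 10 (year_end (apply 5% annual interest)): balance=$554.31 total_interest=$54.31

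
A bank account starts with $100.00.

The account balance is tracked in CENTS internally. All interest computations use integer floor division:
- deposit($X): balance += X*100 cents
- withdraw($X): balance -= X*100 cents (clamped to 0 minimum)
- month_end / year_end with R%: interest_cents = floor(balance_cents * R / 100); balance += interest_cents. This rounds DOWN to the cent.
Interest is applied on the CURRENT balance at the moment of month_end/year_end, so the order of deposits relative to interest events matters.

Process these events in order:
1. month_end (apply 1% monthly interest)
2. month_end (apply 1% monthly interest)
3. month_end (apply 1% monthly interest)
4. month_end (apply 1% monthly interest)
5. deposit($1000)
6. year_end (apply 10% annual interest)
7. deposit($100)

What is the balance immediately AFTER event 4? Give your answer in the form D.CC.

Answer: 104.06

Derivation:
After 1 (month_end (apply 1% monthly interest)): balance=$101.00 total_interest=$1.00
After 2 (month_end (apply 1% monthly interest)): balance=$102.01 total_interest=$2.01
After 3 (month_end (apply 1% monthly interest)): balance=$103.03 total_interest=$3.03
After 4 (month_end (apply 1% monthly interest)): balance=$104.06 total_interest=$4.06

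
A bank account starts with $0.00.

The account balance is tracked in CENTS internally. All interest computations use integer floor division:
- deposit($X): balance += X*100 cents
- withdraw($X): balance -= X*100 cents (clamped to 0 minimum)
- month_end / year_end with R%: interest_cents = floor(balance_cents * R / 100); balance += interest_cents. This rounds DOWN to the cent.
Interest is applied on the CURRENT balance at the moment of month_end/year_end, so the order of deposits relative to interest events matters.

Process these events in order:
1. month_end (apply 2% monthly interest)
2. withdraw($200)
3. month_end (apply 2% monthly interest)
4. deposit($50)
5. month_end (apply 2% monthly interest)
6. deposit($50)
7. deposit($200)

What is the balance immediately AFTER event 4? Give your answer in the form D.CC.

After 1 (month_end (apply 2% monthly interest)): balance=$0.00 total_interest=$0.00
After 2 (withdraw($200)): balance=$0.00 total_interest=$0.00
After 3 (month_end (apply 2% monthly interest)): balance=$0.00 total_interest=$0.00
After 4 (deposit($50)): balance=$50.00 total_interest=$0.00

Answer: 50.00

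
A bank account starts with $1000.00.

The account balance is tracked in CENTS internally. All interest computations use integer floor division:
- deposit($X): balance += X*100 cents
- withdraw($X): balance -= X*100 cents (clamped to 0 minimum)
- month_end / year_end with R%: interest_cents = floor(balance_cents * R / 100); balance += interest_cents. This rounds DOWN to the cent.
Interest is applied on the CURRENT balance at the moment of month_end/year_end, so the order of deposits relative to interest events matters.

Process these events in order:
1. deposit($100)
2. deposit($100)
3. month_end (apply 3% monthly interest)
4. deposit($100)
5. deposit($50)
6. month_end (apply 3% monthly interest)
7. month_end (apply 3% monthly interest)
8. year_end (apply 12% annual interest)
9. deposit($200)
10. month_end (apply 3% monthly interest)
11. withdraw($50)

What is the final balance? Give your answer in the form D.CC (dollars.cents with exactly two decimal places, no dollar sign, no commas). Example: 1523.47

After 1 (deposit($100)): balance=$1100.00 total_interest=$0.00
After 2 (deposit($100)): balance=$1200.00 total_interest=$0.00
After 3 (month_end (apply 3% monthly interest)): balance=$1236.00 total_interest=$36.00
After 4 (deposit($100)): balance=$1336.00 total_interest=$36.00
After 5 (deposit($50)): balance=$1386.00 total_interest=$36.00
After 6 (month_end (apply 3% monthly interest)): balance=$1427.58 total_interest=$77.58
After 7 (month_end (apply 3% monthly interest)): balance=$1470.40 total_interest=$120.40
After 8 (year_end (apply 12% annual interest)): balance=$1646.84 total_interest=$296.84
After 9 (deposit($200)): balance=$1846.84 total_interest=$296.84
After 10 (month_end (apply 3% monthly interest)): balance=$1902.24 total_interest=$352.24
After 11 (withdraw($50)): balance=$1852.24 total_interest=$352.24

Answer: 1852.24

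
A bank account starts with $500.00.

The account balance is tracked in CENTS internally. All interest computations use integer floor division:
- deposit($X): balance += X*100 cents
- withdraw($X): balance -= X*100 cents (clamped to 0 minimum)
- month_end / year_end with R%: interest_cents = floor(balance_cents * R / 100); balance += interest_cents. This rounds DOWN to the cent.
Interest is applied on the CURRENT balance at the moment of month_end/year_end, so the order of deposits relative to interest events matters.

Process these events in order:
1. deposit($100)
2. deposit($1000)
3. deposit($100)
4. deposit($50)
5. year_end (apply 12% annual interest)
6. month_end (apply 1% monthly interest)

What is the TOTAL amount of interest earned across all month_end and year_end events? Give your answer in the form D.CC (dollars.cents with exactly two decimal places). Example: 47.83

Answer: 229.60

Derivation:
After 1 (deposit($100)): balance=$600.00 total_interest=$0.00
After 2 (deposit($1000)): balance=$1600.00 total_interest=$0.00
After 3 (deposit($100)): balance=$1700.00 total_interest=$0.00
After 4 (deposit($50)): balance=$1750.00 total_interest=$0.00
After 5 (year_end (apply 12% annual interest)): balance=$1960.00 total_interest=$210.00
After 6 (month_end (apply 1% monthly interest)): balance=$1979.60 total_interest=$229.60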